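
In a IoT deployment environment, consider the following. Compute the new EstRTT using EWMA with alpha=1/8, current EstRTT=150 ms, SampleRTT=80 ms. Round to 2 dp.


Given: EstRTT = 150 ms, SampleRTT = 80 ms, alpha = 1/8
New EstRTT = (1 - alpha) * EstRTT + alpha * SampleRTT
(7/8) * 150 = 131.25
(1/8) * 80 = 10
New EstRTT = 131.25 + 10 = 141.25 ms -> 141.25 ms (2 dp)

141.25


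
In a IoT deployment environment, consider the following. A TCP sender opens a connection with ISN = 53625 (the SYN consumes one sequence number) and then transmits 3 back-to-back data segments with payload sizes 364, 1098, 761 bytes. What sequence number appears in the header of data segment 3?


The SYN occupies sequence number ISN = 53625, so the first data byte is ISN + 1 = 53626.
SEQ of data segment i = (ISN + 1) + sum of payload sizes of segments 1..i-1.
Segment 1: SEQ = 53626, payload = 364 bytes
Segment 2: SEQ = 53990, payload = 1098 bytes
Segment 3: SEQ = 55088, payload = 761 bytes
SEQ of segment 3 = 53626 + 364 + 1098 = 55088

55088


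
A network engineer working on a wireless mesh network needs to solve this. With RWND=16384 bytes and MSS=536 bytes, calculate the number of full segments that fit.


Given: RWND = 16384 bytes, MSS = 536 bytes
Full segments = floor(RWND / MSS)
Full segments = floor(16384 / 536)
Full segments = floor(30.5672) = 30

30


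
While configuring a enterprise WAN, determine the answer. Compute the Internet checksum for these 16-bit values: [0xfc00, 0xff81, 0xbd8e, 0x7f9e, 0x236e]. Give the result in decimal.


Given words: [0xfc00, 0xff81, 0xbd8e, 0x7f9e, 0x236e]
Step 1: Sum all words
Raw sum = 64512 + 65409 + 48526 + 32670 + 9070 = 220187
Step 2: Fold carry: (23579 + 3) = 23582
One's complement = ~23582 & 0xFFFF = 41953

41953


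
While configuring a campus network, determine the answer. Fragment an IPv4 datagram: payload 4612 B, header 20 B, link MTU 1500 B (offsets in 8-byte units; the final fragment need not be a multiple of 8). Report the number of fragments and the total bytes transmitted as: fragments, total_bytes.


Max data per non-final fragment = floor((MTU - header)/8)*8 = floor((1500 - 20)/8)*8 = floor(1480/8)*8 = 1480 B
Final fragment needs no 8-byte alignment: it can carry up to MTU - header = 1480 B
Non-final fragments needed = ceil((payload - 1480) / 1480) = ceil(3132/1480) = ceil(2.1162) = 3
Number of fragments = 3 + 1 = 4
Fragment sizes (data): 3 * 1480 B + 172 B (last, 172 <= 1480 OK)
Total bytes sent = payload + n_frags * header = 4612 + 4*20 = 4612 + 80 = 4692 B

4, 4692


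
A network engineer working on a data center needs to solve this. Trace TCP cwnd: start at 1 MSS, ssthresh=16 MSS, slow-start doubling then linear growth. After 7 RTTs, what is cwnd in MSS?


RTT 0: cwnd = 1 MSS (initial)
RTT 1: cwnd = 2 MSS (slow start, doubled)
RTT 2: cwnd = 4 MSS (slow start, doubled)
RTT 3: cwnd = 8 MSS (slow start, doubled)
RTT 4: cwnd = 16 MSS (slow start, doubled)
RTT 5: cwnd = 17 MSS (congestion avoidance, +1)
RTT 6: cwnd = 18 MSS (congestion avoidance, +1)
RTT 7: cwnd = 19 MSS (congestion avoidance, +1)

19


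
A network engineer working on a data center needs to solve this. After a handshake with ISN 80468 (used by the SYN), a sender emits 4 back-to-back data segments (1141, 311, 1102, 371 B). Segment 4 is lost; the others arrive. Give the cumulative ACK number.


SYN uses sequence number 80468; first data byte = ISN + 1 = 80469.
Segment 1: SEQ = 80469, len = 1141 B, covers [80469, 81609]
Segment 2: SEQ = 81610, len = 311 B, covers [81610, 81920]
Segment 3: SEQ = 81921, len = 1102 B, covers [81921, 83022]
Segment 4: SEQ = 83023, len = 371 B, covers [83023, 83393] [LOST]
In-order data received: bytes [80469, 83022] (segments 1..3).
Segment 4 missing -> gap begins at byte 83023.
Cumulative ACK = next expected in-order byte = 80469 + 1141 + 311 + 1102 = 83023

83023


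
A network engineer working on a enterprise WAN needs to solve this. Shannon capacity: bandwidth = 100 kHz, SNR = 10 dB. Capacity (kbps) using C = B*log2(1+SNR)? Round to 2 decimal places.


Given: B = 100 kHz, SNR = 10 dB
SNR linear = 10^(10/10) = 10
1 + SNR = 11
log2(11) = 3.4594316186
C = 100 * 1000 * 3.4594316186 = 345943.1619 bps
C = 345.943162 kbps -> 345.94 kbps (2 dp)

345.94


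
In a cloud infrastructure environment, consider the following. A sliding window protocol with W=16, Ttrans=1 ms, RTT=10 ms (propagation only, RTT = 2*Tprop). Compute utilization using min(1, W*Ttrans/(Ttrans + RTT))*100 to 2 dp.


Given: W = 16, Ttrans = 1 ms, RTT = 10 ms (= 2 * Tprop, Tprop = 5 ms)
Cycle time = Ttrans + RTT = 1 + 10 = 11 ms (first packet sent until its ACK returns)
W * Ttrans = 16 * 1 = 16 ms of sending per cycle
W * Ttrans / (Ttrans + RTT) = 16 / 11 = 1.454545
U = min(1, 1.454545) = 1.000000
U% = 100.00%

100.00


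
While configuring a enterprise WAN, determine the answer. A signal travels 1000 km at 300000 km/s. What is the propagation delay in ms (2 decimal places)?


Given: distance = 1000 km, speed = 300000 km/s
Delay = distance / speed = 1000 / 300000 seconds
Delay in ms = 1000 * 1000 / 300000
Delay = 3.3333 ms
Rounded to 2 dp = 3.33 ms

3.33


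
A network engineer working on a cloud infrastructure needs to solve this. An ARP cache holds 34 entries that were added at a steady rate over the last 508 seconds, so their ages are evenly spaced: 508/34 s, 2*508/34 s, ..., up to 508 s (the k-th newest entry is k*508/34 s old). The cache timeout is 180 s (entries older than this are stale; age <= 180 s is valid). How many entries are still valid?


Ages are k * 508/34 s for k = 1..34 (spacing = 14.9412 s).
Entry k is valid iff k * 508/34 <= 180 iff k <= 34 * 180 / 508 = 12.0472
n_valid = floor(12.0472) = 12
(n_stale = 34 - 12 = 22)

12


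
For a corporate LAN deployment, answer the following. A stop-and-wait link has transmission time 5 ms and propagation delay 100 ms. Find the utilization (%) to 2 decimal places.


Given: Ttrans = 5 ms, Tprop = 100 ms
RTT = 2 * Tprop = 2 * 100 = 200 ms
U = Ttrans / (Ttrans + RTT)
U = 5 / (5 + 200)
U = 5 / 205 = 0.02439
U% = 2.44%

2.44


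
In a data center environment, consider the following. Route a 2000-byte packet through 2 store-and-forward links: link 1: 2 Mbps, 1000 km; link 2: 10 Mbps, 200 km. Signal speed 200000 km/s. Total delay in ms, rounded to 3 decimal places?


Packet = 2000 bytes = 16000 bits. Store-and-forward: sum (t_trans + t_prop) per link.
Link 1: t_trans = 16000/(2*10^6) s = 8.0000 ms; t_prop = 1000/200000 s = 5.0000 ms; subtotal = 13.0000 ms
Link 2: t_trans = 16000/(10*10^6) s = 1.6000 ms; t_prop = 200/200000 s = 1.0000 ms; subtotal = 2.6000 ms
End-to-end = 13.0000 + 2.6000 = 15.6000 ms -> 15.600 ms (3 dp)

15.600


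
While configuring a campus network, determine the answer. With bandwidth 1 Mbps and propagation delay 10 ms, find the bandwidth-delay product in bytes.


Given: bandwidth = 1 Mbps, delay = 10 ms
BDP in bits = 1 * 10^6 * 10 / 1000
BDP in bits = 10000
BDP in bytes = 10000 / 8 = 1250

1250


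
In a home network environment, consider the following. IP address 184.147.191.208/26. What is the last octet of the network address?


Given: IP = 184.147.191.208, prefix = /26
Subnet mask = 255.255.255.192
Last octet of IP: 208
Last octet of mask: 192
Network last octet = 208 AND 192 = 192

192


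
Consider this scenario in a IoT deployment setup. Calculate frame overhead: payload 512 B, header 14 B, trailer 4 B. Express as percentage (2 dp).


Given: payload = 512 B, header = 14 B, trailer = 4 B
Overhead bytes = header + trailer = 14 + 4 = 18
Total frame = payload + overhead = 512 + 18 = 530
Overhead % = 18 / 530 * 100 = 3.3962% -> 3.40% (2 dp)

3.40


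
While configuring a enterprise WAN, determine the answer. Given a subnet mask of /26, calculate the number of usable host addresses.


Given: subnet mask /26
Host bits = 32 - 26 = 6
Total addresses = 2^6 = 64
Usable hosts = 64 - 2 (network + broadcast) = 62

62


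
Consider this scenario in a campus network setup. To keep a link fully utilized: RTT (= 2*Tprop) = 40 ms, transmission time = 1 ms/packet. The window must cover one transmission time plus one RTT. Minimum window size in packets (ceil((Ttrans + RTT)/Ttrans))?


Given: Ttrans = 1 ms, RTT = 40 ms (= 2 * Tprop, Tprop = 20 ms)
Time until first ACK returns = Ttrans + RTT = 1 + 40 = 41 ms
Need W * Ttrans >= Ttrans + RTT  ->  W >= (Ttrans + RTT) / Ttrans
(Ttrans + RTT) / Ttrans = 41 / 1 = 41
W_min = ceil(41) = 41

41


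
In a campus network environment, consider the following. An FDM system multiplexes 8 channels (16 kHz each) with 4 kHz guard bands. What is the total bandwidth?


Given: 8 channels, 16 kHz each, guard = 4 kHz
Channel bandwidth = 8 * 16 = 128 kHz
Guard bands = 7 gaps * 4 kHz = 28 kHz
Total = 128 + 28 = 156 kHz

156


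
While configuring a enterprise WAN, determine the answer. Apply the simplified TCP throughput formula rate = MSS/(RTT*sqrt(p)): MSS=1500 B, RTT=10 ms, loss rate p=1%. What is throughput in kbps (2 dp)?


Given: MSS = 1500 bytes, RTT = 10 ms, loss = 1%
RTT in seconds = 10 / 1000 = 0.01
Loss rate = 1% = 0.01
sqrt(loss) = sqrt(0.01) = 0.1
Throughput (bytes/s) = 1500 / (0.01 * 0.1) = 1500000.0000
Throughput (kbps) = 1500000.0000 * 8 / 1000 = 12000.000000 -> 12000.00 kbps (2 dp)

12000.00


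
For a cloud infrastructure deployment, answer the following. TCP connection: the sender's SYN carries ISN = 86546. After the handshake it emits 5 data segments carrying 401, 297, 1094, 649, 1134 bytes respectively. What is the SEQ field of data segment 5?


The SYN occupies sequence number ISN = 86546, so the first data byte is ISN + 1 = 86547.
SEQ of data segment i = (ISN + 1) + sum of payload sizes of segments 1..i-1.
Segment 1: SEQ = 86547, payload = 401 bytes
Segment 2: SEQ = 86948, payload = 297 bytes
Segment 3: SEQ = 87245, payload = 1094 bytes
Segment 4: SEQ = 88339, payload = 649 bytes
Segment 5: SEQ = 88988, payload = 1134 bytes
SEQ of segment 5 = 86547 + 401 + 297 + 1094 + 649 = 88988

88988


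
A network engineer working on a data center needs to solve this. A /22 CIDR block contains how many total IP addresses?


Given: CIDR prefix /22
Host bits = 32 - 22 = 10
Total addresses = 2^10 = 1024

1024


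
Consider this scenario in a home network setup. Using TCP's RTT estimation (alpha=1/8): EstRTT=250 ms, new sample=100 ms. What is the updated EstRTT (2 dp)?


Given: EstRTT = 250 ms, SampleRTT = 100 ms, alpha = 1/8
New EstRTT = (1 - alpha) * EstRTT + alpha * SampleRTT
(7/8) * 250 = 218.75
(1/8) * 100 = 12.5
New EstRTT = 218.75 + 12.5 = 231.25 ms -> 231.25 ms (2 dp)

231.25


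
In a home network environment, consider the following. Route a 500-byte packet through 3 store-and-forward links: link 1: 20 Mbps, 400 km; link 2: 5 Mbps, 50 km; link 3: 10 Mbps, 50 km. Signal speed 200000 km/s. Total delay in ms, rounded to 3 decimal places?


Packet = 500 bytes = 4000 bits. Store-and-forward: sum (t_trans + t_prop) per link.
Link 1: t_trans = 4000/(20*10^6) s = 0.2000 ms; t_prop = 400/200000 s = 2.0000 ms; subtotal = 2.2000 ms
Link 2: t_trans = 4000/(5*10^6) s = 0.8000 ms; t_prop = 50/200000 s = 0.2500 ms; subtotal = 1.0500 ms
Link 3: t_trans = 4000/(10*10^6) s = 0.4000 ms; t_prop = 50/200000 s = 0.2500 ms; subtotal = 0.6500 ms
End-to-end = 2.2000 + 1.0500 + 0.6500 = 3.9000 ms -> 3.900 ms (3 dp)

3.900


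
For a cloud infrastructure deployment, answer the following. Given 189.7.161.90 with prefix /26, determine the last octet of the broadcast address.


Given: IP = 189.7.161.90, prefix = /26
Host bits = 32 - 26 = 6
Network last octet = 90 AND mask = 64
Host part size = 2^6 - 1 = 63
Broadcast last octet = 64 OR 63 = 127

127


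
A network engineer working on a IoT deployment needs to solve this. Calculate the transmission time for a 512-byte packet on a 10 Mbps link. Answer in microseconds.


Given: packet = 512 bytes, bandwidth = 10 Mbps
Packet in bits = 512 * 8 = 4096 bits
Bandwidth = 10 * 10^6 = 10000000 bps
Time = 4096 / 10000000 seconds
Time in us = 4096 * 10^6 / 10000000 = 409.6

409.6


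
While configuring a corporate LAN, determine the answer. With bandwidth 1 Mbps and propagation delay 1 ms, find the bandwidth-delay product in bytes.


Given: bandwidth = 1 Mbps, delay = 1 ms
BDP in bits = 1 * 10^6 * 1 / 1000
BDP in bits = 1000
BDP in bytes = 1000 / 8 = 125

125


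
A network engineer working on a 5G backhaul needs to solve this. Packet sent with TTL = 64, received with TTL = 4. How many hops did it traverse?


Given: initial TTL = 64, received TTL = 4
Hops = initial TTL - received TTL
Hops = 64 - 4 = 60

60


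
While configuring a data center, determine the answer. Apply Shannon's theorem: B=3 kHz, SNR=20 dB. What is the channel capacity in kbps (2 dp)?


Given: B = 3 kHz, SNR = 20 dB
SNR linear = 10^(20/10) = 100
1 + SNR = 101
log2(101) = 6.6582114828
C = 3 * 1000 * 6.6582114828 = 19974.6344 bps
C = 19.974634 kbps -> 19.97 kbps (2 dp)

19.97


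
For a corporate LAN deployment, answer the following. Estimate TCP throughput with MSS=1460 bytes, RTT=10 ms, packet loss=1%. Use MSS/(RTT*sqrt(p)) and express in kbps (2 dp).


Given: MSS = 1460 bytes, RTT = 10 ms, loss = 1%
RTT in seconds = 10 / 1000 = 0.01
Loss rate = 1% = 0.01
sqrt(loss) = sqrt(0.01) = 0.1
Throughput (bytes/s) = 1460 / (0.01 * 0.1) = 1460000.0000
Throughput (kbps) = 1460000.0000 * 8 / 1000 = 11680.000000 -> 11680.00 kbps (2 dp)

11680.00


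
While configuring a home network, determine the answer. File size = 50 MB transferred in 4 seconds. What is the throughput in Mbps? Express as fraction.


Given: file = 50 MB, time = 4 s
File in Mb = 50 * 8 = 400 Mb
Throughput = 400 / 4 Mbps
Throughput = 100 Mbps

100


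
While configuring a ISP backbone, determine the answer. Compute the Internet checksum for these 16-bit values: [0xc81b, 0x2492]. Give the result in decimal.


Given words: [0xc81b, 0x2492]
Step 1: Sum all words
Raw sum = 51227 + 9362 = 60589
One's complement = ~60589 & 0xFFFF = 4946

4946


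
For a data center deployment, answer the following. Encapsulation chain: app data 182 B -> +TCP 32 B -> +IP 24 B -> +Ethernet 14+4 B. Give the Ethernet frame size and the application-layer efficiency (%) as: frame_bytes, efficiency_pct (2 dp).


TCP segment = 182 + 32 = 214 B
IP packet = 214 + 24 = 238 B
Ethernet frame = 238 + 14 + 4 = 256 B
Efficiency = app / frame = 182 / 256 = 0.710938 = 71.0938% -> 71.09% (2 dp)

256, 71.09


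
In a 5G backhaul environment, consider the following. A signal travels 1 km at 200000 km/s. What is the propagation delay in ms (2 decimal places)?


Given: distance = 1 km, speed = 200000 km/s
Delay = distance / speed = 1 / 200000 seconds
Delay in ms = 1 * 1000 / 200000
Delay = 0.0050 ms
Rounded to 2 dp = 0.01 ms

0.01


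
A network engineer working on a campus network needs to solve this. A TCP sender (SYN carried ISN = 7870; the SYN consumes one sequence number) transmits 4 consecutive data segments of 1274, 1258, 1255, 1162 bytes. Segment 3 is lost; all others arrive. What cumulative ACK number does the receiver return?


SYN uses sequence number 7870; first data byte = ISN + 1 = 7871.
Segment 1: SEQ = 7871, len = 1274 B, covers [7871, 9144]
Segment 2: SEQ = 9145, len = 1258 B, covers [9145, 10402]
Segment 3: SEQ = 10403, len = 1255 B, covers [10403, 11657] [LOST]
Segment 4: SEQ = 11658, len = 1162 B, covers [11658, 12819]
In-order data received: bytes [7871, 10402] (segments 1..2).
Segment 3 missing -> gap begins at byte 10403; later segments buffered out of order.
Cumulative ACK = next expected in-order byte = 7871 + 1274 + 1258 = 10403

10403


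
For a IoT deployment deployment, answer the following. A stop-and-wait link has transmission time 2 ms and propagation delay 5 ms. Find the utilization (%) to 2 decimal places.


Given: Ttrans = 2 ms, Tprop = 5 ms
RTT = 2 * Tprop = 2 * 5 = 10 ms
U = Ttrans / (Ttrans + RTT)
U = 2 / (2 + 10)
U = 2 / 12 = 0.166667
U% = 16.67%

16.67


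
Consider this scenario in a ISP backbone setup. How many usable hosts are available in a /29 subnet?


Given: subnet mask /29
Host bits = 32 - 29 = 3
Total addresses = 2^3 = 8
Usable hosts = 8 - 2 (network + broadcast) = 6

6


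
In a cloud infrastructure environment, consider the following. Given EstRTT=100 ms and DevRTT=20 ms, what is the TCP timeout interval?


Given: EstRTT = 100 ms, DevRTT = 20 ms
Timeout = EstRTT + 4 * DevRTT
4 * DevRTT = 4 * 20 = 80
Timeout = 100 + 80 = 180 ms

180


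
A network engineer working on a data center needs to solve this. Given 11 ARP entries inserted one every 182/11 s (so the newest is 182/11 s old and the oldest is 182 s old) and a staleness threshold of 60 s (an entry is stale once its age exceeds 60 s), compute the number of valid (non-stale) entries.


Ages are k * 182/11 s for k = 1..11 (spacing = 16.5455 s).
Entry k is valid iff k * 182/11 <= 60 iff k <= 11 * 60 / 182 = 3.6264
n_valid = floor(3.6264) = 3
(n_stale = 11 - 3 = 8)

3


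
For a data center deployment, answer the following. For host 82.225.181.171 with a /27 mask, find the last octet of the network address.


Given: IP = 82.225.181.171, prefix = /27
Subnet mask = 255.255.255.224
Last octet of IP: 171
Last octet of mask: 224
Network last octet = 171 AND 224 = 160

160


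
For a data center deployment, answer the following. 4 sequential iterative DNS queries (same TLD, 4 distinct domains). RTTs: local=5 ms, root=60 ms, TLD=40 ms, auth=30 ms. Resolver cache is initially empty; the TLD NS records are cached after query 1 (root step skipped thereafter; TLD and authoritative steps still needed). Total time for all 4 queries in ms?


Lookup 1 (cold cache): local + root + TLD + auth = 5 + 60 + 40 + 30 = 135 ms
Lookups 2..4 (TLD NS cached -> skip root; new domain -> still ask TLD and auth): local + TLD + auth = 5 + 40 + 30 = 75 ms each
Remaining 3 lookups: 3 * 75 = 225 ms
Total = 135 + 225 = 360 ms

360


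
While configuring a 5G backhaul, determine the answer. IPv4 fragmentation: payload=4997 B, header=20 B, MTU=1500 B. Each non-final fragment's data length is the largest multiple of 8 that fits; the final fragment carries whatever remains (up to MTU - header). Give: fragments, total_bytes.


Max data per non-final fragment = floor((MTU - header)/8)*8 = floor((1500 - 20)/8)*8 = floor(1480/8)*8 = 1480 B
Final fragment needs no 8-byte alignment: it can carry up to MTU - header = 1480 B
Non-final fragments needed = ceil((payload - 1480) / 1480) = ceil(3517/1480) = ceil(2.3764) = 3
Number of fragments = 3 + 1 = 4
Fragment sizes (data): 3 * 1480 B + 557 B (last, 557 <= 1480 OK)
Total bytes sent = payload + n_frags * header = 4997 + 4*20 = 4997 + 80 = 5077 B

4, 5077


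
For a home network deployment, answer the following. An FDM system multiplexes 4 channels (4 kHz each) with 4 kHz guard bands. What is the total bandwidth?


Given: 4 channels, 4 kHz each, guard = 4 kHz
Channel bandwidth = 4 * 4 = 16 kHz
Guard bands = 3 gaps * 4 kHz = 12 kHz
Total = 16 + 12 = 28 kHz

28


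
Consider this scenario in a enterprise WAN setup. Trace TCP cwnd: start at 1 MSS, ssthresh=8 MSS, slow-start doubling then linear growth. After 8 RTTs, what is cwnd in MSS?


RTT 0: cwnd = 1 MSS (initial)
RTT 1: cwnd = 2 MSS (slow start, doubled)
RTT 2: cwnd = 4 MSS (slow start, doubled)
RTT 3: cwnd = 8 MSS (slow start, doubled)
RTT 4: cwnd = 9 MSS (congestion avoidance, +1)
RTT 5: cwnd = 10 MSS (congestion avoidance, +1)
RTT 6: cwnd = 11 MSS (congestion avoidance, +1)
RTT 7: cwnd = 12 MSS (congestion avoidance, +1)
RTT 8: cwnd = 13 MSS (congestion avoidance, +1)

13


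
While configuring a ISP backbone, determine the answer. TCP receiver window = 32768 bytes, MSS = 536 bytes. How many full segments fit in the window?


Given: RWND = 32768 bytes, MSS = 536 bytes
Full segments = floor(RWND / MSS)
Full segments = floor(32768 / 536)
Full segments = floor(61.1343) = 61

61


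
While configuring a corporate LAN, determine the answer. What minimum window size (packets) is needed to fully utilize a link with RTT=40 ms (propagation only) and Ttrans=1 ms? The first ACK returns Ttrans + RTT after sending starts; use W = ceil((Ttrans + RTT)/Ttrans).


Given: Ttrans = 1 ms, RTT = 40 ms (= 2 * Tprop, Tprop = 20 ms)
Time until first ACK returns = Ttrans + RTT = 1 + 40 = 41 ms
Need W * Ttrans >= Ttrans + RTT  ->  W >= (Ttrans + RTT) / Ttrans
(Ttrans + RTT) / Ttrans = 41 / 1 = 41
W_min = ceil(41) = 41

41


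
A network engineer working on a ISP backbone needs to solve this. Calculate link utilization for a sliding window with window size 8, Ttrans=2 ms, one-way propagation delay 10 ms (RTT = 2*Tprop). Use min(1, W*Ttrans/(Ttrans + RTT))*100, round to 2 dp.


Given: W = 8, Ttrans = 2 ms, RTT = 20 ms (= 2 * Tprop, Tprop = 10 ms)
Cycle time = Ttrans + RTT = 2 + 20 = 22 ms (first packet sent until its ACK returns)
W * Ttrans = 8 * 2 = 16 ms of sending per cycle
W * Ttrans / (Ttrans + RTT) = 16 / 22 = 0.727273
U = min(1, 0.727273) = 0.727273
U% = 72.73%

72.73


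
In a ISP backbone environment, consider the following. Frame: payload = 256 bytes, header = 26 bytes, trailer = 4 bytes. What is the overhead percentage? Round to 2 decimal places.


Given: payload = 256 B, header = 26 B, trailer = 4 B
Overhead bytes = header + trailer = 26 + 4 = 30
Total frame = payload + overhead = 256 + 30 = 286
Overhead % = 30 / 286 * 100 = 10.4895% -> 10.49% (2 dp)

10.49


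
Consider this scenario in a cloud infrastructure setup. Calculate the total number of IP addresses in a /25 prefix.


Given: CIDR prefix /25
Host bits = 32 - 25 = 7
Total addresses = 2^7 = 128

128


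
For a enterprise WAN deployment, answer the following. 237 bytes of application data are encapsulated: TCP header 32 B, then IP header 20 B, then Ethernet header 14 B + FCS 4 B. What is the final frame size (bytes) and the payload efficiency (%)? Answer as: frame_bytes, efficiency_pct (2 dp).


TCP segment = 237 + 32 = 269 B
IP packet = 269 + 20 = 289 B
Ethernet frame = 289 + 14 + 4 = 307 B
Efficiency = app / frame = 237 / 307 = 0.771987 = 77.1987% -> 77.20% (2 dp)

307, 77.20


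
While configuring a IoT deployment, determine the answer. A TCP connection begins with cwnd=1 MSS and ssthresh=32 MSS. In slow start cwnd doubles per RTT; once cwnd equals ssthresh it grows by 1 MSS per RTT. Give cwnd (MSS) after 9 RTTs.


RTT 0: cwnd = 1 MSS (initial)
RTT 1: cwnd = 2 MSS (slow start, doubled)
RTT 2: cwnd = 4 MSS (slow start, doubled)
RTT 3: cwnd = 8 MSS (slow start, doubled)
RTT 4: cwnd = 16 MSS (slow start, doubled)
RTT 5: cwnd = 32 MSS (slow start, doubled)
RTT 6: cwnd = 33 MSS (congestion avoidance, +1)
RTT 7: cwnd = 34 MSS (congestion avoidance, +1)
RTT 8: cwnd = 35 MSS (congestion avoidance, +1)
RTT 9: cwnd = 36 MSS (congestion avoidance, +1)

36


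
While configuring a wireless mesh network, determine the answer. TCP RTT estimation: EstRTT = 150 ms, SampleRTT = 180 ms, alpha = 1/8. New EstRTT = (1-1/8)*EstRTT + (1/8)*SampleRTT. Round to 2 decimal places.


Given: EstRTT = 150 ms, SampleRTT = 180 ms, alpha = 1/8
New EstRTT = (1 - alpha) * EstRTT + alpha * SampleRTT
(7/8) * 150 = 131.25
(1/8) * 180 = 22.5
New EstRTT = 131.25 + 22.5 = 153.75 ms -> 153.75 ms (2 dp)

153.75


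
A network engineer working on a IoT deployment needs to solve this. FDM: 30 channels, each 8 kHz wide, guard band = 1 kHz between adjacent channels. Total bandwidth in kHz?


Given: 30 channels, 8 kHz each, guard = 1 kHz
Channel bandwidth = 30 * 8 = 240 kHz
Guard bands = 29 gaps * 1 kHz = 29 kHz
Total = 240 + 29 = 269 kHz

269


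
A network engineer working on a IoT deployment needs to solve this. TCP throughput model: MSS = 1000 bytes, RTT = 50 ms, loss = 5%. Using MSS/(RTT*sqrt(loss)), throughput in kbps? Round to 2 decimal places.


Given: MSS = 1000 bytes, RTT = 50 ms, loss = 5%
RTT in seconds = 50 / 1000 = 0.05
Loss rate = 5% = 0.05
sqrt(loss) = sqrt(0.05) = 0.223606797750
Throughput (bytes/s) = 1000 / (0.05 * 0.223606797750) = 89442.7191
Throughput (kbps) = 89442.7191 * 8 / 1000 = 715.541753 -> 715.54 kbps (2 dp)

715.54


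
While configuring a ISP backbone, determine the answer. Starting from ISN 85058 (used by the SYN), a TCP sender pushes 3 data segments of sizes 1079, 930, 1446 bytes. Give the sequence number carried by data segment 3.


The SYN occupies sequence number ISN = 85058, so the first data byte is ISN + 1 = 85059.
SEQ of data segment i = (ISN + 1) + sum of payload sizes of segments 1..i-1.
Segment 1: SEQ = 85059, payload = 1079 bytes
Segment 2: SEQ = 86138, payload = 930 bytes
Segment 3: SEQ = 87068, payload = 1446 bytes
SEQ of segment 3 = 85059 + 1079 + 930 = 87068

87068


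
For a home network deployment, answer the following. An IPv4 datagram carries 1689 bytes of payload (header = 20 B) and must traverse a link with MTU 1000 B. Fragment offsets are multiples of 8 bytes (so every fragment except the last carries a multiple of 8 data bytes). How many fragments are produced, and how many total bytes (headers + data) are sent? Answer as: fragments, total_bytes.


Max data per non-final fragment = floor((MTU - header)/8)*8 = floor((1000 - 20)/8)*8 = floor(980/8)*8 = 976 B
Final fragment needs no 8-byte alignment: it can carry up to MTU - header = 980 B
Non-final fragments needed = ceil((payload - 980) / 976) = ceil(709/976) = ceil(0.7264) = 1
Number of fragments = 1 + 1 = 2
Fragment sizes (data): 1 * 976 B + 713 B (last, 713 <= 980 OK)
Total bytes sent = payload + n_frags * header = 1689 + 2*20 = 1689 + 40 = 1729 B

2, 1729


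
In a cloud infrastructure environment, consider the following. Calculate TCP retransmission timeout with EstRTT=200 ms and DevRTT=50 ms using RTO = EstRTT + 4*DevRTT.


Given: EstRTT = 200 ms, DevRTT = 50 ms
Timeout = EstRTT + 4 * DevRTT
4 * DevRTT = 4 * 50 = 200
Timeout = 200 + 200 = 400 ms

400


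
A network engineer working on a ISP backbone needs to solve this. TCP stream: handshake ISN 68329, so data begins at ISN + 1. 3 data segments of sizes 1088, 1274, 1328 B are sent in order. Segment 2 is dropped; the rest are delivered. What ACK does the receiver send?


SYN uses sequence number 68329; first data byte = ISN + 1 = 68330.
Segment 1: SEQ = 68330, len = 1088 B, covers [68330, 69417]
Segment 2: SEQ = 69418, len = 1274 B, covers [69418, 70691] [LOST]
Segment 3: SEQ = 70692, len = 1328 B, covers [70692, 72019]
In-order data received: bytes [68330, 69417] (segments 1..1).
Segment 2 missing -> gap begins at byte 69418; later segments buffered out of order.
Cumulative ACK = next expected in-order byte = 68330 + 1088 = 69418

69418


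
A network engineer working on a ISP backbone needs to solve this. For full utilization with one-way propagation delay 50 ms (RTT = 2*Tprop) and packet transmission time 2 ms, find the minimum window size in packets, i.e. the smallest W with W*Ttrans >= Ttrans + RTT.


Given: Ttrans = 2 ms, RTT = 100 ms (= 2 * Tprop, Tprop = 50 ms)
Time until first ACK returns = Ttrans + RTT = 2 + 100 = 102 ms
Need W * Ttrans >= Ttrans + RTT  ->  W >= (Ttrans + RTT) / Ttrans
(Ttrans + RTT) / Ttrans = 102 / 2 = 51
W_min = ceil(51) = 51

51


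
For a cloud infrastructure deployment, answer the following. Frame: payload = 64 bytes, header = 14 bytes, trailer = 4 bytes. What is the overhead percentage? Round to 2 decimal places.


Given: payload = 64 B, header = 14 B, trailer = 4 B
Overhead bytes = header + trailer = 14 + 4 = 18
Total frame = payload + overhead = 64 + 18 = 82
Overhead % = 18 / 82 * 100 = 21.9512% -> 21.95% (2 dp)

21.95


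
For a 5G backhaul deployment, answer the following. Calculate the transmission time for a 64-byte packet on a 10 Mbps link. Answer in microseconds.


Given: packet = 64 bytes, bandwidth = 10 Mbps
Packet in bits = 64 * 8 = 512 bits
Bandwidth = 10 * 10^6 = 10000000 bps
Time = 512 / 10000000 seconds
Time in us = 512 * 10^6 / 10000000 = 51.2

51.2


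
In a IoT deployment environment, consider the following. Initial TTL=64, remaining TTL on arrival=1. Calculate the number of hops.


Given: initial TTL = 64, received TTL = 1
Hops = initial TTL - received TTL
Hops = 64 - 1 = 63

63


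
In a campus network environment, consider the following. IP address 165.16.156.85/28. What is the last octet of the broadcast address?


Given: IP = 165.16.156.85, prefix = /28
Host bits = 32 - 28 = 4
Network last octet = 85 AND mask = 80
Host part size = 2^4 - 1 = 15
Broadcast last octet = 80 OR 15 = 95

95


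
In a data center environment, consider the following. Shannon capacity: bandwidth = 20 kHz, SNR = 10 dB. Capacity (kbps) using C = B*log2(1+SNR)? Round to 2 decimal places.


Given: B = 20 kHz, SNR = 10 dB
SNR linear = 10^(10/10) = 10
1 + SNR = 11
log2(11) = 3.4594316186
C = 20 * 1000 * 3.4594316186 = 69188.6324 bps
C = 69.188632 kbps -> 69.19 kbps (2 dp)

69.19


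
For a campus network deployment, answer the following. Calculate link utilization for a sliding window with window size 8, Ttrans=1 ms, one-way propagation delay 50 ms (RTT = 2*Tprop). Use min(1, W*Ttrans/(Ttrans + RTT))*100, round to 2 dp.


Given: W = 8, Ttrans = 1 ms, RTT = 100 ms (= 2 * Tprop, Tprop = 50 ms)
Cycle time = Ttrans + RTT = 1 + 100 = 101 ms (first packet sent until its ACK returns)
W * Ttrans = 8 * 1 = 8 ms of sending per cycle
W * Ttrans / (Ttrans + RTT) = 8 / 101 = 0.079208
U = min(1, 0.079208) = 0.079208
U% = 7.92%

7.92


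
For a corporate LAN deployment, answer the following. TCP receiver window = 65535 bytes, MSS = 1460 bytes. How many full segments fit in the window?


Given: RWND = 65535 bytes, MSS = 1460 bytes
Full segments = floor(RWND / MSS)
Full segments = floor(65535 / 1460)
Full segments = floor(44.887) = 44

44


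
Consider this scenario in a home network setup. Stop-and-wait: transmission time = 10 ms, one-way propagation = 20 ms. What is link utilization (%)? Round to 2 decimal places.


Given: Ttrans = 10 ms, Tprop = 20 ms
RTT = 2 * Tprop = 2 * 20 = 40 ms
U = Ttrans / (Ttrans + RTT)
U = 10 / (10 + 40)
U = 10 / 50 = 0.2
U% = 20.00%

20.00


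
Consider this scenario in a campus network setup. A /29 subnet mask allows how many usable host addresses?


Given: subnet mask /29
Host bits = 32 - 29 = 3
Total addresses = 2^3 = 8
Usable hosts = 8 - 2 (network + broadcast) = 6

6


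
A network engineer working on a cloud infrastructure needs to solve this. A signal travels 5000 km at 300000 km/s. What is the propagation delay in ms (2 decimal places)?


Given: distance = 5000 km, speed = 300000 km/s
Delay = distance / speed = 5000 / 300000 seconds
Delay in ms = 5000 * 1000 / 300000
Delay = 16.6667 ms
Rounded to 2 dp = 16.67 ms

16.67


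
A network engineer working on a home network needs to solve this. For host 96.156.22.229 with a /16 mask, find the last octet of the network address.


Given: IP = 96.156.22.229, prefix = /16
Subnet mask = 255.255.0.0
Last octet of IP: 229
Last octet of mask: 0
Network last octet = 229 AND 0 = 0

0


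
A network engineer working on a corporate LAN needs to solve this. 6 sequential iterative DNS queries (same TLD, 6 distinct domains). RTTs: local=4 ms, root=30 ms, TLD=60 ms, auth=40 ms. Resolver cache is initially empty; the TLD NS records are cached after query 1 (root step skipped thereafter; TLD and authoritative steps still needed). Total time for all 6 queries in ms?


Lookup 1 (cold cache): local + root + TLD + auth = 4 + 30 + 60 + 40 = 134 ms
Lookups 2..6 (TLD NS cached -> skip root; new domain -> still ask TLD and auth): local + TLD + auth = 4 + 60 + 40 = 104 ms each
Remaining 5 lookups: 5 * 104 = 520 ms
Total = 134 + 520 = 654 ms

654


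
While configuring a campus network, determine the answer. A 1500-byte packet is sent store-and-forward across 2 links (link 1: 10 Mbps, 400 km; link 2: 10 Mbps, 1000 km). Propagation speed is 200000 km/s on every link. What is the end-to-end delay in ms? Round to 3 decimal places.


Packet = 1500 bytes = 12000 bits. Store-and-forward: sum (t_trans + t_prop) per link.
Link 1: t_trans = 12000/(10*10^6) s = 1.2000 ms; t_prop = 400/200000 s = 2.0000 ms; subtotal = 3.2000 ms
Link 2: t_trans = 12000/(10*10^6) s = 1.2000 ms; t_prop = 1000/200000 s = 5.0000 ms; subtotal = 6.2000 ms
End-to-end = 3.2000 + 6.2000 = 9.4000 ms -> 9.400 ms (3 dp)

9.400


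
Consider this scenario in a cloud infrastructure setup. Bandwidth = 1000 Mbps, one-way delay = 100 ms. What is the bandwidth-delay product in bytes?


Given: bandwidth = 1000 Mbps, delay = 100 ms
BDP in bits = 1000 * 10^6 * 100 / 1000
BDP in bits = 100000000
BDP in bytes = 100000000 / 8 = 12500000

12500000


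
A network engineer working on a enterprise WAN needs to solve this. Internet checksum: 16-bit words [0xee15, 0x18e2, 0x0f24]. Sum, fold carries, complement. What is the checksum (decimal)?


Given words: [0xee15, 0x18e2, 0x0f24]
Step 1: Sum all words
Raw sum = 60949 + 6370 + 3876 = 71195
Step 2: Fold carry: (5659 + 1) = 5660
One's complement = ~5660 & 0xFFFF = 59875

59875


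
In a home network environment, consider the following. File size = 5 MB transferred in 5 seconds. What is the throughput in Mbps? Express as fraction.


Given: file = 5 MB, time = 5 s
File in Mb = 5 * 8 = 40 Mb
Throughput = 40 / 5 Mbps
Throughput = 8 Mbps

8


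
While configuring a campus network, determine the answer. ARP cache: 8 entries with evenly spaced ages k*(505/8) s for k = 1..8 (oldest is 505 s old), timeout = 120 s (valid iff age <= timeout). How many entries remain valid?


Ages are k * 505/8 s for k = 1..8 (spacing = 63.1250 s).
Entry k is valid iff k * 505/8 <= 120 iff k <= 8 * 120 / 505 = 1.9010
n_valid = floor(1.9010) = 1
(n_stale = 8 - 1 = 7)

1


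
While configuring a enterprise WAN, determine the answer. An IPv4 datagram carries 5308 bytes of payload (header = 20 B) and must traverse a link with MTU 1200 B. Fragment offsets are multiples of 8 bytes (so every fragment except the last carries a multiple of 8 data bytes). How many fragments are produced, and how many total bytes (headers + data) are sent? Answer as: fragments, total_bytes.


Max data per non-final fragment = floor((MTU - header)/8)*8 = floor((1200 - 20)/8)*8 = floor(1180/8)*8 = 1176 B
Final fragment needs no 8-byte alignment: it can carry up to MTU - header = 1180 B
Non-final fragments needed = ceil((payload - 1180) / 1176) = ceil(4128/1176) = ceil(3.5102) = 4
Number of fragments = 4 + 1 = 5
Fragment sizes (data): 4 * 1176 B + 604 B (last, 604 <= 1180 OK)
Total bytes sent = payload + n_frags * header = 5308 + 5*20 = 5308 + 100 = 5408 B

5, 5408


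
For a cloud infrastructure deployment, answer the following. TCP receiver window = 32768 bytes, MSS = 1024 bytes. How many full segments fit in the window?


Given: RWND = 32768 bytes, MSS = 1024 bytes
Full segments = floor(RWND / MSS)
Full segments = floor(32768 / 1024)
Full segments = floor(32.0) = 32

32


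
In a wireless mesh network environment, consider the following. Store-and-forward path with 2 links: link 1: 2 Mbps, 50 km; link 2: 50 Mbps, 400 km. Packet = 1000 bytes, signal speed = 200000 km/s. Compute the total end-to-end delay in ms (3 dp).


Packet = 1000 bytes = 8000 bits. Store-and-forward: sum (t_trans + t_prop) per link.
Link 1: t_trans = 8000/(2*10^6) s = 4.0000 ms; t_prop = 50/200000 s = 0.2500 ms; subtotal = 4.2500 ms
Link 2: t_trans = 8000/(50*10^6) s = 0.1600 ms; t_prop = 400/200000 s = 2.0000 ms; subtotal = 2.1600 ms
End-to-end = 4.2500 + 2.1600 = 6.4100 ms -> 6.410 ms (3 dp)

6.410


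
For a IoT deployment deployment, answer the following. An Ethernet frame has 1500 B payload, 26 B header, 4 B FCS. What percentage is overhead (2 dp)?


Given: payload = 1500 B, header = 26 B, trailer = 4 B
Overhead bytes = header + trailer = 26 + 4 = 30
Total frame = payload + overhead = 1500 + 30 = 1530
Overhead % = 30 / 1530 * 100 = 1.9608% -> 1.96% (2 dp)

1.96


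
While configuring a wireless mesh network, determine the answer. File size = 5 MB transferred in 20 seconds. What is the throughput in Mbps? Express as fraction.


Given: file = 5 MB, time = 20 s
File in Mb = 5 * 8 = 40 Mb
Throughput = 40 / 20 Mbps
Throughput = 2 Mbps

2


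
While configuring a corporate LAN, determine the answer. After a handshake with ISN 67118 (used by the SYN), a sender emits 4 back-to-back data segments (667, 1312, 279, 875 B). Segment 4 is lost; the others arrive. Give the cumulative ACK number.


SYN uses sequence number 67118; first data byte = ISN + 1 = 67119.
Segment 1: SEQ = 67119, len = 667 B, covers [67119, 67785]
Segment 2: SEQ = 67786, len = 1312 B, covers [67786, 69097]
Segment 3: SEQ = 69098, len = 279 B, covers [69098, 69376]
Segment 4: SEQ = 69377, len = 875 B, covers [69377, 70251] [LOST]
In-order data received: bytes [67119, 69376] (segments 1..3).
Segment 4 missing -> gap begins at byte 69377.
Cumulative ACK = next expected in-order byte = 67119 + 667 + 1312 + 279 = 69377

69377


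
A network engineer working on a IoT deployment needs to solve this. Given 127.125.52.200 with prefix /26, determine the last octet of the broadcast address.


Given: IP = 127.125.52.200, prefix = /26
Host bits = 32 - 26 = 6
Network last octet = 200 AND mask = 192
Host part size = 2^6 - 1 = 63
Broadcast last octet = 192 OR 63 = 255

255


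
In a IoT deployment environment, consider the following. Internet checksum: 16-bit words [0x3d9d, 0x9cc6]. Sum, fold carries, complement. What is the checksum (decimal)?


Given words: [0x3d9d, 0x9cc6]
Step 1: Sum all words
Raw sum = 15773 + 40134 = 55907
One's complement = ~55907 & 0xFFFF = 9628

9628


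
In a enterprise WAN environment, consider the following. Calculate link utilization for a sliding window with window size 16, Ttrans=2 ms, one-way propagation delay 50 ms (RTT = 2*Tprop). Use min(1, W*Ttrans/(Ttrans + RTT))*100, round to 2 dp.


Given: W = 16, Ttrans = 2 ms, RTT = 100 ms (= 2 * Tprop, Tprop = 50 ms)
Cycle time = Ttrans + RTT = 2 + 100 = 102 ms (first packet sent until its ACK returns)
W * Ttrans = 16 * 2 = 32 ms of sending per cycle
W * Ttrans / (Ttrans + RTT) = 32 / 102 = 0.313725
U = min(1, 0.313725) = 0.313725
U% = 31.37%

31.37


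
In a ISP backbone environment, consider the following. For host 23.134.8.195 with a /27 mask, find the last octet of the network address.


Given: IP = 23.134.8.195, prefix = /27
Subnet mask = 255.255.255.224
Last octet of IP: 195
Last octet of mask: 224
Network last octet = 195 AND 224 = 192

192


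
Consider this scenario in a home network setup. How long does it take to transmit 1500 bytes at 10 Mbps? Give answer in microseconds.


Given: packet = 1500 bytes, bandwidth = 10 Mbps
Packet in bits = 1500 * 8 = 12000 bits
Bandwidth = 10 * 10^6 = 10000000 bps
Time = 12000 / 10000000 seconds
Time in us = 12000 * 10^6 / 10000000 = 1200

1200


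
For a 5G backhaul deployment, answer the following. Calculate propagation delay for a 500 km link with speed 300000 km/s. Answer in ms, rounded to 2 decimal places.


Given: distance = 500 km, speed = 300000 km/s
Delay = distance / speed = 500 / 300000 seconds
Delay in ms = 500 * 1000 / 300000
Delay = 1.6667 ms
Rounded to 2 dp = 1.67 ms

1.67


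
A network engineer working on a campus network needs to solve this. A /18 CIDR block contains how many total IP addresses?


Given: CIDR prefix /18
Host bits = 32 - 18 = 14
Total addresses = 2^14 = 16384

16384


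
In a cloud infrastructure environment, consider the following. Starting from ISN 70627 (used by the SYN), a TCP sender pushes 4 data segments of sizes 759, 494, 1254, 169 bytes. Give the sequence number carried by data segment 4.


The SYN occupies sequence number ISN = 70627, so the first data byte is ISN + 1 = 70628.
SEQ of data segment i = (ISN + 1) + sum of payload sizes of segments 1..i-1.
Segment 1: SEQ = 70628, payload = 759 bytes
Segment 2: SEQ = 71387, payload = 494 bytes
Segment 3: SEQ = 71881, payload = 1254 bytes
Segment 4: SEQ = 73135, payload = 169 bytes
SEQ of segment 4 = 70628 + 759 + 494 + 1254 = 73135

73135


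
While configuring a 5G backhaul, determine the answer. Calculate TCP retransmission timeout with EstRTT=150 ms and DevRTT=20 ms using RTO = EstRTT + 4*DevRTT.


Given: EstRTT = 150 ms, DevRTT = 20 ms
Timeout = EstRTT + 4 * DevRTT
4 * DevRTT = 4 * 20 = 80
Timeout = 150 + 80 = 230 ms

230
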